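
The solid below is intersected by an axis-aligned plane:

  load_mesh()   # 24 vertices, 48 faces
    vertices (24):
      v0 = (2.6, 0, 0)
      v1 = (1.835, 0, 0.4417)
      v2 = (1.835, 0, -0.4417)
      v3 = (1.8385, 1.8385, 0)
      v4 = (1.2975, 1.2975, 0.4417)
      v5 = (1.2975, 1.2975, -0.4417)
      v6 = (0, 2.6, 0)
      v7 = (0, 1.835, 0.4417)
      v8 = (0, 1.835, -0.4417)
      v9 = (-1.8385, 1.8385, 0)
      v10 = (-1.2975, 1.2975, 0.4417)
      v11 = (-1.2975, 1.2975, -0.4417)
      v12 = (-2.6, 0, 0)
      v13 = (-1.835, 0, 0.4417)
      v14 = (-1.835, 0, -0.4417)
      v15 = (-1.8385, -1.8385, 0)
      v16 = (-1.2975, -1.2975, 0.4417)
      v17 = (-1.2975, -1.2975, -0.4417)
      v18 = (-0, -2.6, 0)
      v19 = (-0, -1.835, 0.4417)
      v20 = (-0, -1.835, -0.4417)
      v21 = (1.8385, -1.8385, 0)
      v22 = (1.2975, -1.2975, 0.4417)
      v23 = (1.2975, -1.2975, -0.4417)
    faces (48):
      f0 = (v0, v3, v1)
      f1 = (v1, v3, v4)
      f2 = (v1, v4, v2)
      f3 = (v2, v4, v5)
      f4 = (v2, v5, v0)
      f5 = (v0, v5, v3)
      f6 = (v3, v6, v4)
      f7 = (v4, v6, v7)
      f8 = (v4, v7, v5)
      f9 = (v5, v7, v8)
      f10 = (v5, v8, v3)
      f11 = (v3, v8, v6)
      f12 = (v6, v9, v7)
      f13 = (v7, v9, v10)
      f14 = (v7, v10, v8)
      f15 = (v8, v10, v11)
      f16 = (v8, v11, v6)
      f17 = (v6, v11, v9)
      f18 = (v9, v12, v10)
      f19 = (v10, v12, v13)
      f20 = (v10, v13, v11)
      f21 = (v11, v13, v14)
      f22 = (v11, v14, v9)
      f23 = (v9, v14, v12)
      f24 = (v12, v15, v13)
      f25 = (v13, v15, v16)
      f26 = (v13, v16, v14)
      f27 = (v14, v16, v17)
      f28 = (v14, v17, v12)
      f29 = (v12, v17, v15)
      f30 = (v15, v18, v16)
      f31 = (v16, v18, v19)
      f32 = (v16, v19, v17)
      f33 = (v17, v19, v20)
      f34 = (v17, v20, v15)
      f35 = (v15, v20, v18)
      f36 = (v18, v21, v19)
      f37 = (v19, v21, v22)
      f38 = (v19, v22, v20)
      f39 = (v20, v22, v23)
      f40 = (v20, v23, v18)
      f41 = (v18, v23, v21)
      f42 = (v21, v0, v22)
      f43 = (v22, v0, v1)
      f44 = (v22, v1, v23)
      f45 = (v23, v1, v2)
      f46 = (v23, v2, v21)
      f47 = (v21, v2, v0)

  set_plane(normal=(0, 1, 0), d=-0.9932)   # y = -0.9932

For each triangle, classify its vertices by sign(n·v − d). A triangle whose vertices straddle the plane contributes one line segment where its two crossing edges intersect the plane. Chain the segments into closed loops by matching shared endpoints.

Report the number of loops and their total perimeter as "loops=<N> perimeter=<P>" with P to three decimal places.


loops=2 perimeter=5.300

Straddling triangles (12 of 48):
  (v12,v15,v13) [+-+] → (-2.18862, -0.9932, 0)–(-1.83689, -0.9932, 0.203083)  len=0.4061
  (v13,v15,v16) [+--] → (-1.83689, -0.9932, 0.203083)–(-1.42356, -0.9932, 0.4417)  len=0.4773
  (v13,v16,v14) [+-+] → (-1.42356, -0.9932, 0.4417)–(-1.42356, -0.9932, 0.234518)  len=0.2072
  (v14,v16,v17) [+--] → (-1.42356, -0.9932, 0.234518)–(-1.42356, -0.9932, -0.4417)  len=0.6762
  (v14,v17,v12) [+-+] → (-1.42356, -0.9932, -0.4417)–(-1.60297, -0.9932, -0.338109)  len=0.2072
  (v12,v17,v15) [+--] → (-1.60297, -0.9932, -0.338109)–(-2.18862, -0.9932, 0)  len=0.6762
  (v21,v0,v22) [-+-] → (2.18862, -0.9932, 0)–(1.60297, -0.9932, 0.338109)  len=0.6762
  (v22,v0,v1) [-++] → (1.60297, -0.9932, 0.338109)–(1.42356, -0.9932, 0.4417)  len=0.2072
  (v22,v1,v23) [-+-] → (1.42356, -0.9932, 0.4417)–(1.42356, -0.9932, -0.234518)  len=0.6762
  (v23,v1,v2) [-++] → (1.42356, -0.9932, -0.234518)–(1.42356, -0.9932, -0.4417)  len=0.2072
  (v23,v2,v21) [-+-] → (1.42356, -0.9932, -0.4417)–(1.83689, -0.9932, -0.203083)  len=0.4773
  (v21,v2,v0) [-++] → (1.83689, -0.9932, -0.203083)–(2.18862, -0.9932, 0)  len=0.4061

Chained into 2 loop(s):
  loop 1: 6 segments, perimeter = 2.6502
  loop 2: 6 segments, perimeter = 2.6502
Total perimeter = 5.300


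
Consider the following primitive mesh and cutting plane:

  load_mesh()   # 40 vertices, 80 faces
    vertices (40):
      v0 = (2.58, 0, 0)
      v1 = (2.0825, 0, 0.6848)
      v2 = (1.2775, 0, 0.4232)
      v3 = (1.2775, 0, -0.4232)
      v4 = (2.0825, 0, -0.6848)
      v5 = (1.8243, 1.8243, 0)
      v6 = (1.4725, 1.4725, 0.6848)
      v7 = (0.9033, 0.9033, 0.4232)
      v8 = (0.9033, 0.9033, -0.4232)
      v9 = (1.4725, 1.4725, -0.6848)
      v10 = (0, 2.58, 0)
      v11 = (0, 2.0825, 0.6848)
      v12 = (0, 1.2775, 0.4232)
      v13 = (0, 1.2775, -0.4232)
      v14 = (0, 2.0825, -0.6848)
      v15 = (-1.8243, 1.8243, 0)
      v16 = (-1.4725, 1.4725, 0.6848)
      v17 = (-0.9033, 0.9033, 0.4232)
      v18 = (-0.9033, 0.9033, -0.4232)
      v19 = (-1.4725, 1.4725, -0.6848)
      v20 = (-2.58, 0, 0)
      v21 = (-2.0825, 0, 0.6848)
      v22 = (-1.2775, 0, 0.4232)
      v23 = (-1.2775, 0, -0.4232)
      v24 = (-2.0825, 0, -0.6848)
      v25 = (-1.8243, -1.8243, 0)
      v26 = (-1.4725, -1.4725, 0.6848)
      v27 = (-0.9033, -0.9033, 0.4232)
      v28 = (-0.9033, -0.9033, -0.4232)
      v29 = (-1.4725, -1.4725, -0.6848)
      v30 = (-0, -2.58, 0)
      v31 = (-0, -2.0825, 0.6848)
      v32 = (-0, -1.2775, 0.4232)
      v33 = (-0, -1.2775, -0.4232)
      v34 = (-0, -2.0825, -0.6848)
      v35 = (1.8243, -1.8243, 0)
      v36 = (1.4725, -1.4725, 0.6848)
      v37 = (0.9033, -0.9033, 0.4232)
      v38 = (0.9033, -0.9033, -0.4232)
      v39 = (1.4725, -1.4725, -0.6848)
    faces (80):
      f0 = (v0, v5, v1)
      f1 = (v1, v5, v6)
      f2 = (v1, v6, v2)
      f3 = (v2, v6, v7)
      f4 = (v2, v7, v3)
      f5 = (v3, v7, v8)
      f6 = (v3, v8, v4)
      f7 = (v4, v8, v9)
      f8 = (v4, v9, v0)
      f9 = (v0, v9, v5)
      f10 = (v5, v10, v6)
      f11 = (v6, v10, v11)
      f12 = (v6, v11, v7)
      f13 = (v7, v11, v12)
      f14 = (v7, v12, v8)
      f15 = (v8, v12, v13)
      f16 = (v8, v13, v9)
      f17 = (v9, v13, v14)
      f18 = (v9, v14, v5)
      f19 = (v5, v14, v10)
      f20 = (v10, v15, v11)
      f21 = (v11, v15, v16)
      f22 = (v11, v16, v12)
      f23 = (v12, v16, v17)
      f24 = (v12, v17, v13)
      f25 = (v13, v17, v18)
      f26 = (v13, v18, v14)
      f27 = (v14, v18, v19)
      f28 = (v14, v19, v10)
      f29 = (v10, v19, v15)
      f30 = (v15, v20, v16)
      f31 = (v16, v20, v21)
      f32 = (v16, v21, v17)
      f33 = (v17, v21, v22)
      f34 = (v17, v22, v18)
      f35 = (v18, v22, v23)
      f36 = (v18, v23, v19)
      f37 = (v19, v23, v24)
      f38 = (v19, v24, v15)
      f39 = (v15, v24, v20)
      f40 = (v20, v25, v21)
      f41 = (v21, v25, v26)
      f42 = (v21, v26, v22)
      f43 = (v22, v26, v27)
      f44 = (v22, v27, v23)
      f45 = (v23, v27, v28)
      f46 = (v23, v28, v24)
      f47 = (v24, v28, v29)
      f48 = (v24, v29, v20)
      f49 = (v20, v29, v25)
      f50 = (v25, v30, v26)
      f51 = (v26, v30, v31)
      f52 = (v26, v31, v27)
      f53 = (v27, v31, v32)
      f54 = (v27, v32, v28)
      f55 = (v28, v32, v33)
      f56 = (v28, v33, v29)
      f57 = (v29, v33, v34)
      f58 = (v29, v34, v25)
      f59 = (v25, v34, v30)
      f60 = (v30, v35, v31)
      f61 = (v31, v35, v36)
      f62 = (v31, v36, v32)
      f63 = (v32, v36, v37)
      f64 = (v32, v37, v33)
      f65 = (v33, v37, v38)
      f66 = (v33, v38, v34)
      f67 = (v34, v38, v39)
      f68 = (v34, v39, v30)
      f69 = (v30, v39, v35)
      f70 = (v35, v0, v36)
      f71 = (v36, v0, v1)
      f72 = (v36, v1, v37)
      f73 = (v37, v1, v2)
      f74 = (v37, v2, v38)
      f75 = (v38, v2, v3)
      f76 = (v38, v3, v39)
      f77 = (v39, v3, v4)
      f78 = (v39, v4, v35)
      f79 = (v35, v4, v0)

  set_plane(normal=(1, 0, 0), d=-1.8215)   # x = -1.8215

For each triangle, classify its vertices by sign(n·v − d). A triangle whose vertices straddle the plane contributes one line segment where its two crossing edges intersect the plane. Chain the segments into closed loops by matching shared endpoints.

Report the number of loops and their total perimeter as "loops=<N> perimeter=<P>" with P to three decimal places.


loops=1 perimeter=8.056

Straddling triangles (18 of 80):
  (v10,v15,v11) [+-+] → (-1.8215, 1.82546, 0)–(-1.8215, 1.8247, 0.00105106)  len=0.0013
  (v11,v15,v16) [+-+] → (-1.8215, 1.8247, 0.00105106)–(-1.8215, 1.8215, 0.00545037)  len=0.0054
  (v10,v19,v15) [++-] → (-1.8215, 1.8215, -0.00545037)–(-1.8215, 1.82546, 0)  len=0.0067
  (v15,v20,v16) [--+] → (-1.8215, 1.00848, 0.469003)–(-1.8215, 1.8215, 0.00545037)  len=0.9359
  (v16,v20,v21) [+--] → (-1.8215, 1.00848, 0.469003)–(-1.8215, 0.630037, 0.6848)  len=0.4356
  (v16,v21,v17) [+-+] → (-1.8215, 0.630037, 0.6848)–(-1.8215, 0.199933, 0.626898)  len=0.4340
  (v17,v21,v22) [+-+] → (-1.8215, 0.199933, 0.626898)–(-1.8215, 0, 0.599983)  len=0.2017
  (v19,v23,v24) [++-] → (-1.8215, 0, -0.599983)–(-1.8215, 0.630037, -0.6848)  len=0.6357
  (v19,v24,v15) [+--] → (-1.8215, 0.630037, -0.6848)–(-1.8215, 1.8215, -0.00545037)  len=1.3715
  (v21,v25,v26) [--+] → (-1.8215, -1.8215, 0.00545037)–(-1.8215, -0.630037, 0.6848)  len=1.3715
  (v21,v26,v22) [-++] → (-1.8215, -0.630037, 0.6848)–(-1.8215, 0, 0.599983)  len=0.6357
  (v23,v28,v24) [++-] → (-1.8215, -0.199933, -0.626898)–(-1.8215, 0, -0.599983)  len=0.2017
  (v24,v28,v29) [-++] → (-1.8215, -0.199933, -0.626898)–(-1.8215, -0.630037, -0.6848)  len=0.4340
  (v24,v29,v20) [-+-] → (-1.8215, -0.630037, -0.6848)–(-1.8215, -1.00848, -0.469003)  len=0.4356
  (v20,v29,v25) [-+-] → (-1.8215, -1.00848, -0.469003)–(-1.8215, -1.8215, -0.00545037)  len=0.9359
  (v25,v30,v26) [-++] → (-1.8215, -1.82546, 0)–(-1.8215, -1.8215, 0.00545037)  len=0.0067
  (v29,v34,v25) [++-] → (-1.8215, -1.8247, -0.00105106)–(-1.8215, -1.8215, -0.00545037)  len=0.0054
  (v25,v34,v30) [-++] → (-1.8215, -1.8247, -0.00105106)–(-1.8215, -1.82546, 0)  len=0.0013

Chained into 1 loop(s):
  loop 1: 18 segments, perimeter = 8.0560
Total perimeter = 8.056


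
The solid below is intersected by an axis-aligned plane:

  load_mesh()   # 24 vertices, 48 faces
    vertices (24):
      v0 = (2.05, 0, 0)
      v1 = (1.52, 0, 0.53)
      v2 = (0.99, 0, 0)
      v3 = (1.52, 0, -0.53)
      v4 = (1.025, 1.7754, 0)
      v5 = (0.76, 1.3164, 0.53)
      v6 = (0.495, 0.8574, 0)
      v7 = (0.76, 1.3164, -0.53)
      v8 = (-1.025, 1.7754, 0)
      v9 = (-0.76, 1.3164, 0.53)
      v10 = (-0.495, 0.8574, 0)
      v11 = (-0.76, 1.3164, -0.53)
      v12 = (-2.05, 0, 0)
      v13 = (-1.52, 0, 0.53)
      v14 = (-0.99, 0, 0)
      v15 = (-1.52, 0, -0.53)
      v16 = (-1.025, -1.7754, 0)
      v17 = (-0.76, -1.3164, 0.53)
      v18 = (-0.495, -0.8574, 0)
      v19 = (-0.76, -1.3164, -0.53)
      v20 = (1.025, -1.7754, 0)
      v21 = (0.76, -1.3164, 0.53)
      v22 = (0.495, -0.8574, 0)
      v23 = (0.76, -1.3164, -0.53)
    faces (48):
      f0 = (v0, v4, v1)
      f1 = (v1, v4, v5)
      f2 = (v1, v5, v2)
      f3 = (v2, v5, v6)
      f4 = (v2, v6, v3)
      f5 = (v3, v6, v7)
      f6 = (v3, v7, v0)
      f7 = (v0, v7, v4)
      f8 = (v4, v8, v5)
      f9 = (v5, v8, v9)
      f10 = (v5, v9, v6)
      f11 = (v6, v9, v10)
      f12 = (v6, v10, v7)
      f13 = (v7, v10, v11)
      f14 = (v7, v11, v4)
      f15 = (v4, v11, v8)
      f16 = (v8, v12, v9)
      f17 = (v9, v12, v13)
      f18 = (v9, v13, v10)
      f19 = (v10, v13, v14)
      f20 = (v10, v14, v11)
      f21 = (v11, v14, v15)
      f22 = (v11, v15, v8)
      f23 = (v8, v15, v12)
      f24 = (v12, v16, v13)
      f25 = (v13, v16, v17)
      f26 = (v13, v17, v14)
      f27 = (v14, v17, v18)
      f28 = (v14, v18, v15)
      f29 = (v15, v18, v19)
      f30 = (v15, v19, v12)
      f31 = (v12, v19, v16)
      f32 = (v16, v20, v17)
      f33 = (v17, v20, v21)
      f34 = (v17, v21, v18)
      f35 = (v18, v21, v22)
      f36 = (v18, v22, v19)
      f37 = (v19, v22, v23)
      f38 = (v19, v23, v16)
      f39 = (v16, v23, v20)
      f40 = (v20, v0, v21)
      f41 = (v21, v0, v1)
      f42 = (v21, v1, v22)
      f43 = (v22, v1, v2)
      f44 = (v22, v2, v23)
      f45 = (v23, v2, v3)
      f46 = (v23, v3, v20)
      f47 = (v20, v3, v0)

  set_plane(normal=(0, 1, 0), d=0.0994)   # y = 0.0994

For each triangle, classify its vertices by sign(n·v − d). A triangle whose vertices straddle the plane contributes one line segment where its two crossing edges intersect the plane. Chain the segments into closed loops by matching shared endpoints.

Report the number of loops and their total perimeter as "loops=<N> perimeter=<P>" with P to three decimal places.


loops=2 perimeter=5.996

Straddling triangles (16 of 48):
  (v0,v4,v1) [-+-] → (1.99261, 0.0994, 0)–(1.49229, 0.0994, 0.500327)  len=0.7076
  (v1,v4,v5) [-++] → (1.49229, 0.0994, 0.500327)–(1.46261, 0.0994, 0.53)  len=0.0420
  (v1,v5,v2) [-+-] → (1.46261, 0.0994, 0.53)–(0.972633, 0.0994, 0.0400198)  len=0.6929
  (v2,v5,v6) [-++] → (0.972633, 0.0994, 0.0400198)–(0.932614, 0.0994, 0)  len=0.0566
  (v2,v6,v3) [-+-] → (0.932614, 0.0994, 0)–(1.40117, 0.0994, -0.468556)  len=0.6626
  (v3,v6,v7) [-++] → (1.40117, 0.0994, -0.468556)–(1.46261, 0.0994, -0.53)  len=0.0869
  (v3,v7,v0) [-+-] → (1.46261, 0.0994, -0.53)–(1.95259, 0.0994, -0.0400198)  len=0.6929
  (v0,v7,v4) [-++] → (1.95259, 0.0994, -0.0400198)–(1.99261, 0.0994, 0)  len=0.0566
  (v8,v12,v9) [+-+] → (-1.99261, 0.0994, 0)–(-1.95259, 0.0994, 0.0400198)  len=0.0566
  (v9,v12,v13) [+--] → (-1.95259, 0.0994, 0.0400198)–(-1.46261, 0.0994, 0.53)  len=0.6929
  (v9,v13,v10) [+-+] → (-1.46261, 0.0994, 0.53)–(-1.40117, 0.0994, 0.468556)  len=0.0869
  (v10,v13,v14) [+--] → (-1.40117, 0.0994, 0.468556)–(-0.932614, 0.0994, 0)  len=0.6626
  (v10,v14,v11) [+-+] → (-0.932614, 0.0994, 0)–(-0.972633, 0.0994, -0.0400198)  len=0.0566
  (v11,v14,v15) [+--] → (-0.972633, 0.0994, -0.0400198)–(-1.46261, 0.0994, -0.53)  len=0.6929
  (v11,v15,v8) [+-+] → (-1.46261, 0.0994, -0.53)–(-1.49229, 0.0994, -0.500327)  len=0.0420
  (v8,v15,v12) [+--] → (-1.49229, 0.0994, -0.500327)–(-1.99261, 0.0994, 0)  len=0.7076

Chained into 2 loop(s):
  loop 1: 8 segments, perimeter = 2.9981
  loop 2: 8 segments, perimeter = 2.9981
Total perimeter = 5.996


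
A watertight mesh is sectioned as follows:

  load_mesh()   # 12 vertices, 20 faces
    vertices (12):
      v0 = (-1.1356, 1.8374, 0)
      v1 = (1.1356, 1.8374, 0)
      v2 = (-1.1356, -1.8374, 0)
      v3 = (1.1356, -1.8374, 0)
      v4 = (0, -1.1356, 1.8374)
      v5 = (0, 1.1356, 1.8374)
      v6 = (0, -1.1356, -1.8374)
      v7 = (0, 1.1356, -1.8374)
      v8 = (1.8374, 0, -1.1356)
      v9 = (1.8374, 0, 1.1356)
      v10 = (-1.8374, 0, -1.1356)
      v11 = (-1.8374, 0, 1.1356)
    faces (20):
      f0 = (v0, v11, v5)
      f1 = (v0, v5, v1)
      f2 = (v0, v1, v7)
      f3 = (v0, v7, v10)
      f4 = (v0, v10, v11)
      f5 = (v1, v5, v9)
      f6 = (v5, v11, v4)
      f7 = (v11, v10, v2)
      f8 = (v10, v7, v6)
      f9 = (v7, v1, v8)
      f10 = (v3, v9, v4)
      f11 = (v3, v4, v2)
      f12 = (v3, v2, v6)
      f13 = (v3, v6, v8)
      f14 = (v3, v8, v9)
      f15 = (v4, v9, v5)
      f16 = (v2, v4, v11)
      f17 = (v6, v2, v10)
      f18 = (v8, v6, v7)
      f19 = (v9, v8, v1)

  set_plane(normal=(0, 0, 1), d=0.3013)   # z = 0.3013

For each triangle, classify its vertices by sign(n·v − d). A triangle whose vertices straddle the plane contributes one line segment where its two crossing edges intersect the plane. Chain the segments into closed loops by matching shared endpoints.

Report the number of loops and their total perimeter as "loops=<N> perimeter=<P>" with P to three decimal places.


Straddling triangles (10 of 20):
  (v0,v11,v5) [-++] → (-1.3218, 1.3499, 0.3013)–(-0.949382, 1.72232, 0.3013)  len=0.5267
  (v0,v5,v1) [-+-] → (-0.949382, 1.72232, 0.3013)–(0.949382, 1.72232, 0.3013)  len=1.8988
  (v0,v10,v11) [--+] → (-1.8374, 0, 0.3013)–(-1.3218, 1.3499, 0.3013)  len=1.4450
  (v1,v5,v9) [-++] → (0.949382, 1.72232, 0.3013)–(1.3218, 1.3499, 0.3013)  len=0.5267
  (v11,v10,v2) [+--] → (-1.8374, 0, 0.3013)–(-1.3218, -1.3499, 0.3013)  len=1.4450
  (v3,v9,v4) [-++] → (1.3218, -1.3499, 0.3013)–(0.949382, -1.72232, 0.3013)  len=0.5267
  (v3,v4,v2) [-+-] → (0.949382, -1.72232, 0.3013)–(-0.949382, -1.72232, 0.3013)  len=1.8988
  (v3,v8,v9) [--+] → (1.8374, 0, 0.3013)–(1.3218, -1.3499, 0.3013)  len=1.4450
  (v2,v4,v11) [-++] → (-0.949382, -1.72232, 0.3013)–(-1.3218, -1.3499, 0.3013)  len=0.5267
  (v9,v8,v1) [+--] → (1.8374, 0, 0.3013)–(1.3218, 1.3499, 0.3013)  len=1.4450

Chained into 1 loop(s):
  loop 1: 10 segments, perimeter = 11.6843
Total perimeter = 11.684

loops=1 perimeter=11.684


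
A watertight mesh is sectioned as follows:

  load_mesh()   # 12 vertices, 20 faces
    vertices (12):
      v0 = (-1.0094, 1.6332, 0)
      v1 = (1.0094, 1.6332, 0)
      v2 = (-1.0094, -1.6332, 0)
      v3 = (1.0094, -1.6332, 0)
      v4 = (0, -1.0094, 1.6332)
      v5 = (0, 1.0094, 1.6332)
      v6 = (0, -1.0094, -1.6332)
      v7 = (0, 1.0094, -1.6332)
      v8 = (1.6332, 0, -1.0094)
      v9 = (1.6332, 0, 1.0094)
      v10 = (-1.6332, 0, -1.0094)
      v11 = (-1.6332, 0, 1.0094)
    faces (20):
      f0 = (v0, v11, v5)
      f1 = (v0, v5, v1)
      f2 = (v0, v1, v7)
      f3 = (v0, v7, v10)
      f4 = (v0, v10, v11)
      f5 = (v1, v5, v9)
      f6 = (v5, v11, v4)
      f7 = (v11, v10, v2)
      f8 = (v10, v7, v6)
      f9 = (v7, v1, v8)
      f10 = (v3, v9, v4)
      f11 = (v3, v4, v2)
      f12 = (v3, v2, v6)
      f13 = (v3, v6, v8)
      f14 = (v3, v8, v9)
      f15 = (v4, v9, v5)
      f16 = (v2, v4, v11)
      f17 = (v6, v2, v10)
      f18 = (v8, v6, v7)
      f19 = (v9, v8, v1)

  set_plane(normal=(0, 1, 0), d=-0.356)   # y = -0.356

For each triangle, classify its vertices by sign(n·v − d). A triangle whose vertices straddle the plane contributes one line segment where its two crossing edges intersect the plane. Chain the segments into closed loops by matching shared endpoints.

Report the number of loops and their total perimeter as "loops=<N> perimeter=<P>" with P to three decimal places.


Straddling triangles (10 of 20):
  (v5,v11,v4) [++-] → (-1.0572, -0.356, 1.2294)–(0, -0.356, 1.6332)  len=1.1317
  (v11,v10,v2) [++-] → (-1.49723, -0.356, -0.789374)–(-1.49723, -0.356, 0.789374)  len=1.5787
  (v10,v7,v6) [++-] → (0, -0.356, -1.6332)–(-1.0572, -0.356, -1.2294)  len=1.1317
  (v3,v9,v4) [-+-] → (1.49723, -0.356, 0.789374)–(1.0572, -0.356, 1.2294)  len=0.6223
  (v3,v6,v8) [--+] → (1.0572, -0.356, -1.2294)–(1.49723, -0.356, -0.789374)  len=0.6223
  (v3,v8,v9) [-++] → (1.49723, -0.356, -0.789374)–(1.49723, -0.356, 0.789374)  len=1.5787
  (v4,v9,v5) [-++] → (1.0572, -0.356, 1.2294)–(0, -0.356, 1.6332)  len=1.1317
  (v2,v4,v11) [--+] → (-1.0572, -0.356, 1.2294)–(-1.49723, -0.356, 0.789374)  len=0.6223
  (v6,v2,v10) [--+] → (-1.49723, -0.356, -0.789374)–(-1.0572, -0.356, -1.2294)  len=0.6223
  (v8,v6,v7) [+-+] → (1.0572, -0.356, -1.2294)–(0, -0.356, -1.6332)  len=1.1317

Chained into 1 loop(s):
  loop 1: 10 segments, perimeter = 10.1734
Total perimeter = 10.173

loops=1 perimeter=10.173


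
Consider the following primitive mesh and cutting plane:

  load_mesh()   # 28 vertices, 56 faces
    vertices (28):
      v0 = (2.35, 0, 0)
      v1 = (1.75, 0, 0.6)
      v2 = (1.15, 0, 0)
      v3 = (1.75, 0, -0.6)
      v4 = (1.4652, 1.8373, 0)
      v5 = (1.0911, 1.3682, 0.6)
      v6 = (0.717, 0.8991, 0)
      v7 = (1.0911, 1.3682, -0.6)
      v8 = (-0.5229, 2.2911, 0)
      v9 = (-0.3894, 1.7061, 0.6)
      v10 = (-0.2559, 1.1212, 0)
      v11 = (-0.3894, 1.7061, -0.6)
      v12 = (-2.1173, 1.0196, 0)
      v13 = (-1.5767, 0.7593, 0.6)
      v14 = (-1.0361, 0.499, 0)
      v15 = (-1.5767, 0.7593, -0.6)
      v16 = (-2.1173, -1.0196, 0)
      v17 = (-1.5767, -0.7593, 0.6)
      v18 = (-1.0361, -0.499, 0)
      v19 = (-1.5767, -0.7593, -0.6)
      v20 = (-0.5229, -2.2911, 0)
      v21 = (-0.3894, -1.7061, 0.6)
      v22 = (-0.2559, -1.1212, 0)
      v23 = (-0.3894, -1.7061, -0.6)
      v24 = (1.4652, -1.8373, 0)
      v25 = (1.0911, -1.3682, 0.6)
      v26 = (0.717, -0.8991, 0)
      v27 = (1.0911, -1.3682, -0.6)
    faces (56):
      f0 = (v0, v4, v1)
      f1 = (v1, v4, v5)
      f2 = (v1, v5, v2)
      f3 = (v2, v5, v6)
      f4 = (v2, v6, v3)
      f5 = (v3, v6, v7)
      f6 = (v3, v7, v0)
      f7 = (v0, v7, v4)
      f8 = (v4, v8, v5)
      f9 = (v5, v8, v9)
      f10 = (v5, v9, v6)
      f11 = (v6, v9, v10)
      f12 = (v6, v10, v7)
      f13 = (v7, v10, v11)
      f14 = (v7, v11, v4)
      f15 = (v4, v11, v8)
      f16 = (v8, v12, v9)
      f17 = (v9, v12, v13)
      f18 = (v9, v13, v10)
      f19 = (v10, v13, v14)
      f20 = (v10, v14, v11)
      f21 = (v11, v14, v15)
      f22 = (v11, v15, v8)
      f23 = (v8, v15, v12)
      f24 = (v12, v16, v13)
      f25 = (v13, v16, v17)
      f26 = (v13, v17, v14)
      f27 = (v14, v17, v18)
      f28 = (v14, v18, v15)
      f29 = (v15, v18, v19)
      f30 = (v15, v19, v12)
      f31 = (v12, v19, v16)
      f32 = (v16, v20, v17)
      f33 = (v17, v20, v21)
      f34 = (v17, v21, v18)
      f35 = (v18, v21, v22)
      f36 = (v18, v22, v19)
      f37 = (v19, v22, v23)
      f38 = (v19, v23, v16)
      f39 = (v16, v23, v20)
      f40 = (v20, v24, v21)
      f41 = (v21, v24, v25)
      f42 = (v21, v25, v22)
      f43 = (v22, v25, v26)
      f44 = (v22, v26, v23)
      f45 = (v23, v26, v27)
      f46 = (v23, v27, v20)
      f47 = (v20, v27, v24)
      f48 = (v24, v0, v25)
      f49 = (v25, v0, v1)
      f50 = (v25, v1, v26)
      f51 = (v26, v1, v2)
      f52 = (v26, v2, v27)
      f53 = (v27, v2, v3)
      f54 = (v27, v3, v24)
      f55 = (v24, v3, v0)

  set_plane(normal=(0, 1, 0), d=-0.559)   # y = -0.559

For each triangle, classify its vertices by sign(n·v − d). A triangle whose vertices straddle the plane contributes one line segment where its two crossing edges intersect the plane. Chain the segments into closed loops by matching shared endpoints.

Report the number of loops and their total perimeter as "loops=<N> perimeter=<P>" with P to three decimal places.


Straddling triangles (18 of 56):
  (v12,v16,v13) [+-+] → (-2.1173, -0.559, 0)–(-1.97733, -0.559, 0.155354)  len=0.2091
  (v13,v16,v17) [+--] → (-1.97733, -0.559, 0.155354)–(-1.5767, -0.559, 0.6)  len=0.5985
  (v13,v17,v14) [+-+] → (-1.5767, -0.559, 0.6)–(-1.49065, -0.559, 0.50449)  len=0.1286
  (v14,v17,v18) [+-+] → (-1.49065, -0.559, 0.50449)–(-1.16071, -0.559, 0.138302)  len=0.4929
  (v15,v18,v19) [++-] → (-1.16071, -0.559, -0.138302)–(-1.5767, -0.559, -0.6)  len=0.6215
  (v15,v19,v12) [+-+] → (-1.5767, -0.559, -0.6)–(-1.63757, -0.559, -0.532441)  len=0.0909
  (v12,v19,v16) [+--] → (-1.63757, -0.559, -0.532441)–(-2.1173, -0.559, 0)  len=0.7167
  (v17,v21,v18) [--+] → (-1.00396, -0.559, 0.0298235)–(-1.16071, -0.559, 0.138302)  len=0.1906
  (v18,v21,v22) [+--] → (-1.00396, -0.559, 0.0298235)–(-0.960864, -0.559, 0)  len=0.0524
  (v18,v22,v19) [+--] → (-0.960864, -0.559, 0)–(-1.16071, -0.559, -0.138302)  len=0.2430
  (v24,v0,v25) [-+-] → (2.0808, -0.559, 0)–(1.83566, -0.559, 0.24514)  len=0.3467
  (v25,v0,v1) [-++] → (1.83566, -0.559, 0.24514)–(1.4808, -0.559, 0.6)  len=0.5018
  (v25,v1,v26) [-+-] → (1.4808, -0.559, 0.6)–(1.10775, -0.559, 0.22696)  len=0.5276
  (v26,v1,v2) [-++] → (1.10775, -0.559, 0.22696)–(0.88079, -0.559, 0)  len=0.3210
  (v26,v2,v27) [-+-] → (0.88079, -0.559, 0)–(1.12594, -0.559, -0.24514)  len=0.3467
  (v27,v2,v3) [-++] → (1.12594, -0.559, -0.24514)–(1.4808, -0.559, -0.6)  len=0.5018
  (v27,v3,v24) [-+-] → (1.4808, -0.559, -0.6)–(1.66335, -0.559, -0.41745)  len=0.2582
  (v24,v3,v0) [-++] → (1.66335, -0.559, -0.41745)–(2.0808, -0.559, 0)  len=0.5904

Chained into 2 loop(s):
  loop 1: 10 segments, perimeter = 3.3442
  loop 2: 8 segments, perimeter = 3.3941
Total perimeter = 6.738

loops=2 perimeter=6.738


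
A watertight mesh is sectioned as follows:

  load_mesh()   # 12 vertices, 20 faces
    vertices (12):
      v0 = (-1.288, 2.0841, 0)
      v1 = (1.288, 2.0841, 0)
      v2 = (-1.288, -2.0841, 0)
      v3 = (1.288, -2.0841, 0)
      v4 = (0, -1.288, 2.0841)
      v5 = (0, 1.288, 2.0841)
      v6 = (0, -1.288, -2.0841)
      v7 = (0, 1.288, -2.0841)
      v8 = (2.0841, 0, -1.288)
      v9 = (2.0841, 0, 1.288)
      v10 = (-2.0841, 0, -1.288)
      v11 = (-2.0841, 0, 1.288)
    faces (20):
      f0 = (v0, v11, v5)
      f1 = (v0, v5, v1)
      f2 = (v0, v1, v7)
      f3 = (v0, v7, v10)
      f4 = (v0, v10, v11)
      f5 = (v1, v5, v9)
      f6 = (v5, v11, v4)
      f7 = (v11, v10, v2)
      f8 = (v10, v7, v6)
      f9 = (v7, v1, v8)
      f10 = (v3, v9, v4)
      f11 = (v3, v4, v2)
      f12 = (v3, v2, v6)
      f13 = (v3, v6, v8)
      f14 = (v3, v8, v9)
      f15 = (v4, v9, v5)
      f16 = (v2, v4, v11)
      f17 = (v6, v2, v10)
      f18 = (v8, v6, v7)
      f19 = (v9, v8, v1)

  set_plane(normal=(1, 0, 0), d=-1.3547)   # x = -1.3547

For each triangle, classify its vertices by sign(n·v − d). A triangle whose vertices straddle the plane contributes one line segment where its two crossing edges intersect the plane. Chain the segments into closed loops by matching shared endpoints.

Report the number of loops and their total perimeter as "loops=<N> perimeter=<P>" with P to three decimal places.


Straddling triangles (8 of 20):
  (v0,v11,v5) [+-+] → (-1.3547, 1.90949, 0.107913)–(-1.3547, 0.450778, 1.56662)  len=2.0629
  (v0,v7,v10) [++-] → (-1.3547, 0.450778, -1.56662)–(-1.3547, 1.90949, -0.107913)  len=2.0629
  (v0,v10,v11) [+--] → (-1.3547, 1.90949, -0.107913)–(-1.3547, 1.90949, 0.107913)  len=0.2158
  (v5,v11,v4) [+-+] → (-1.3547, 0.450778, 1.56662)–(-1.3547, -0.450778, 1.56662)  len=0.9016
  (v11,v10,v2) [--+] → (-1.3547, -1.90949, -0.107913)–(-1.3547, -1.90949, 0.107913)  len=0.2158
  (v10,v7,v6) [-++] → (-1.3547, 0.450778, -1.56662)–(-1.3547, -0.450778, -1.56662)  len=0.9016
  (v2,v4,v11) [++-] → (-1.3547, -0.450778, 1.56662)–(-1.3547, -1.90949, 0.107913)  len=2.0629
  (v6,v2,v10) [++-] → (-1.3547, -1.90949, -0.107913)–(-1.3547, -0.450778, -1.56662)  len=2.0629

Chained into 1 loop(s):
  loop 1: 8 segments, perimeter = 10.4865
Total perimeter = 10.486

loops=1 perimeter=10.486


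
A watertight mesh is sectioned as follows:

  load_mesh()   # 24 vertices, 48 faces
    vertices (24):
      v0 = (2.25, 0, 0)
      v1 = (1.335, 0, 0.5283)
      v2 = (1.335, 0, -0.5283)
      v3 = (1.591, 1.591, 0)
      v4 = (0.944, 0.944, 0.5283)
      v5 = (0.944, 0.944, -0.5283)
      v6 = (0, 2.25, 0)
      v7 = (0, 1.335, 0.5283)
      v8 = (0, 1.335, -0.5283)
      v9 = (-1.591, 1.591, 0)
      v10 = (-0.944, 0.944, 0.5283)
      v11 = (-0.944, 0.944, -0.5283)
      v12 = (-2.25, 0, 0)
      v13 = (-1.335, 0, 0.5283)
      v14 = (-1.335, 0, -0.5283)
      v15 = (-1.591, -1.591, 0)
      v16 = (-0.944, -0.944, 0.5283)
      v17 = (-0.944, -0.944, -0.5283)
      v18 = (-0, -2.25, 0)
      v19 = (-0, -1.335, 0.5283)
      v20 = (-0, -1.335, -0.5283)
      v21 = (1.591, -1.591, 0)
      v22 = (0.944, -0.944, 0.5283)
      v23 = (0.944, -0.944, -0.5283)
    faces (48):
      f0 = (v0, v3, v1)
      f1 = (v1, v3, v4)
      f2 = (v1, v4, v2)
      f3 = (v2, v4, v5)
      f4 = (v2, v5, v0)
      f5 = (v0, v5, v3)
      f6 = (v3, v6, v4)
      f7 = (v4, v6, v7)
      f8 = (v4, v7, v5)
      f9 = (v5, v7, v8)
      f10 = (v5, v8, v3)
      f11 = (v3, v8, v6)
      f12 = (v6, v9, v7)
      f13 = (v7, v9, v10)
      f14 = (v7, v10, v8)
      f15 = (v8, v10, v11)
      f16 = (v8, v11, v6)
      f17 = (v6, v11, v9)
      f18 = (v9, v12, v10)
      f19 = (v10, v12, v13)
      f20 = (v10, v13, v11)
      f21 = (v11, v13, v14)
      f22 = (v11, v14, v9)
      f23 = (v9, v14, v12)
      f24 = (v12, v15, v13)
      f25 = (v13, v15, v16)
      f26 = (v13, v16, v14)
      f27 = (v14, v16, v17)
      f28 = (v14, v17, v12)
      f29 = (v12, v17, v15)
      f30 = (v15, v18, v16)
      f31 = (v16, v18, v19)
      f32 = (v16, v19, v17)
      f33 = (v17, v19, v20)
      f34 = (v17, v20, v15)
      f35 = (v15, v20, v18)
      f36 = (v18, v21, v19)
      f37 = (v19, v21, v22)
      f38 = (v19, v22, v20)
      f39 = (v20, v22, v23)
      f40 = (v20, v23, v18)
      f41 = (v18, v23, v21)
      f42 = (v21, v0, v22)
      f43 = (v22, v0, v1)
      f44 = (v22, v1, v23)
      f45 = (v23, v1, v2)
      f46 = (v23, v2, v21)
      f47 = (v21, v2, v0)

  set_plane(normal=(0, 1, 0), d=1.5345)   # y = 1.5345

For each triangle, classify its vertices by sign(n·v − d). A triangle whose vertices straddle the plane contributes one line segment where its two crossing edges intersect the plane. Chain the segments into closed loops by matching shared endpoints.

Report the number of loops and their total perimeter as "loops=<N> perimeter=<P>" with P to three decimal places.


loops=1 perimeter=6.680

Straddling triangles (14 of 48):
  (v0,v3,v1) [-+-] → (1.6144, 1.5345, 0)–(1.58191, 1.5345, 0.0187611)  len=0.0375
  (v1,v3,v4) [-+-] → (1.58191, 1.5345, 0.0187611)–(1.5345, 1.5345, 0.0461344)  len=0.0547
  (v0,v5,v3) [--+] → (1.5345, 1.5345, -0.0461344)–(1.6144, 1.5345, 0)  len=0.0923
  (v3,v6,v4) [++-] → (0.517176, 1.5345, 0.289432)–(1.5345, 1.5345, 0.0461344)  len=1.0460
  (v4,v6,v7) [-+-] → (0.517176, 1.5345, 0.289432)–(0, 1.5345, 0.413113)  len=0.5318
  (v5,v8,v3) [--+] → (1.23986, 1.5345, -0.116597)–(1.5345, 1.5345, -0.0461344)  len=0.3029
  (v3,v8,v6) [+-+] → (1.23986, 1.5345, -0.116597)–(0, 1.5345, -0.413113)  len=1.2748
  (v6,v9,v7) [++-] → (-1.23986, 1.5345, 0.116597)–(0, 1.5345, 0.413113)  len=1.2748
  (v7,v9,v10) [-+-] → (-1.23986, 1.5345, 0.116597)–(-1.5345, 1.5345, 0.0461344)  len=0.3029
  (v8,v11,v6) [--+] → (-0.517176, 1.5345, -0.289432)–(0, 1.5345, -0.413113)  len=0.5318
  (v6,v11,v9) [+-+] → (-0.517176, 1.5345, -0.289432)–(-1.5345, 1.5345, -0.0461344)  len=1.0460
  (v9,v12,v10) [+--] → (-1.6144, 1.5345, 0)–(-1.5345, 1.5345, 0.0461344)  len=0.0923
  (v11,v14,v9) [--+] → (-1.58191, 1.5345, -0.0187611)–(-1.5345, 1.5345, -0.0461344)  len=0.0547
  (v9,v14,v12) [+--] → (-1.58191, 1.5345, -0.0187611)–(-1.6144, 1.5345, 0)  len=0.0375

Chained into 1 loop(s):
  loop 1: 14 segments, perimeter = 6.6801
Total perimeter = 6.680


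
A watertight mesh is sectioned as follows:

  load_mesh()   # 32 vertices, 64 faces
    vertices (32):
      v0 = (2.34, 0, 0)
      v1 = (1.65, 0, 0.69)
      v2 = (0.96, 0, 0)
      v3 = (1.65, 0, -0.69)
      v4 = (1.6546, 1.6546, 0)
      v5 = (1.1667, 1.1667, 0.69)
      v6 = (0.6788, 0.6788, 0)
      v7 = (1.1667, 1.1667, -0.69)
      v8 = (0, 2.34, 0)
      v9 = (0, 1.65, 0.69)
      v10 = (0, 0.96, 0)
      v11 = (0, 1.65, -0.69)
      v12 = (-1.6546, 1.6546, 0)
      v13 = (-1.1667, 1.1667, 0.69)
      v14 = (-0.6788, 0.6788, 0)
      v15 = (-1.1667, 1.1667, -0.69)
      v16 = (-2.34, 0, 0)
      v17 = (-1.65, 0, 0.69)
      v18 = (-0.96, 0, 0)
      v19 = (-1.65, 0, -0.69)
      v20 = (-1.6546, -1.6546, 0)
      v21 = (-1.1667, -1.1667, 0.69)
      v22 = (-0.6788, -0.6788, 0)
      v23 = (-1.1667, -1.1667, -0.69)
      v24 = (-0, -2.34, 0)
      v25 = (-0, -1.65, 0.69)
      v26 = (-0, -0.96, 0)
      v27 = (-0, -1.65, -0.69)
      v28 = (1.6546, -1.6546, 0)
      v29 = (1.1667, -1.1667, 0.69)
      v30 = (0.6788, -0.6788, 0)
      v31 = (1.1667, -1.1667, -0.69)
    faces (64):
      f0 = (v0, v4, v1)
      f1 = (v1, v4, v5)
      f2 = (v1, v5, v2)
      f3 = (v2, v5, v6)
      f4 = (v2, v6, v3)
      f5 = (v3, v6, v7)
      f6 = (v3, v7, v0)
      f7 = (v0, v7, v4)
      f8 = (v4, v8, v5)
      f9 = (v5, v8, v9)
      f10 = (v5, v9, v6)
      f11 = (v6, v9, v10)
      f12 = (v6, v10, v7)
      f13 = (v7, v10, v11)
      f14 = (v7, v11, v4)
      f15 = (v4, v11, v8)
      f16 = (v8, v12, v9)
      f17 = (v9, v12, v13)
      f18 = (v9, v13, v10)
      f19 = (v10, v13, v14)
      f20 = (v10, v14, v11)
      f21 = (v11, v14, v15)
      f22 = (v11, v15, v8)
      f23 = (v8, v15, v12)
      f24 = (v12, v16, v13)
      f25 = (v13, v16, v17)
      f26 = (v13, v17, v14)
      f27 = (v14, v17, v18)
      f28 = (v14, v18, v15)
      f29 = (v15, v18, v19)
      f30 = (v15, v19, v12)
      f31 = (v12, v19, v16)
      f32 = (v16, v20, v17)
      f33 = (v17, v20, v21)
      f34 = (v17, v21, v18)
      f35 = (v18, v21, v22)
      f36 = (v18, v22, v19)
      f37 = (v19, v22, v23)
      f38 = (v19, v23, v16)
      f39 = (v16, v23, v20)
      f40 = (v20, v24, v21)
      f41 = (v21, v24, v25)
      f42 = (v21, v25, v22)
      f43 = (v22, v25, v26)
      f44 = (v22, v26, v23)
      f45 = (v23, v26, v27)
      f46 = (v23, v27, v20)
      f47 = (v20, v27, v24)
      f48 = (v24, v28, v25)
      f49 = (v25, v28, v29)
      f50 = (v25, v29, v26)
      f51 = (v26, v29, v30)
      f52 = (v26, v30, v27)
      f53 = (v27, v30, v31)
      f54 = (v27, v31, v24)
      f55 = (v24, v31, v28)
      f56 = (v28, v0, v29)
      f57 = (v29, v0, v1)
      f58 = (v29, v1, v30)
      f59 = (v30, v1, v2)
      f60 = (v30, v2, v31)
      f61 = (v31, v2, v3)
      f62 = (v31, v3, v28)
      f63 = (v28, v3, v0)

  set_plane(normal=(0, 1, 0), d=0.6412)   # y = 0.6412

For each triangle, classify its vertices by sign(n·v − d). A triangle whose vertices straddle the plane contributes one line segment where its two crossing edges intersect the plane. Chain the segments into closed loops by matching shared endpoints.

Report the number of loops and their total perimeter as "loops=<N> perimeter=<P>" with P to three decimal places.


Straddling triangles (16 of 64):
  (v0,v4,v1) [-+-] → (2.07439, 0.6412, 0)–(1.65178, 0.6412, 0.422607)  len=0.5977
  (v1,v4,v5) [-++] → (1.65178, 0.6412, 0.422607)–(1.38439, 0.6412, 0.69)  len=0.3782
  (v1,v5,v2) [-+-] → (1.38439, 0.6412, 0.69)–(1.0736, 0.6412, 0.379213)  len=0.4395
  (v2,v5,v6) [-++] → (1.0736, 0.6412, 0.379213)–(0.694376, 0.6412, 0)  len=0.5363
  (v2,v6,v3) [-+-] → (0.694376, 0.6412, 0)–(0.732597, 0.6412, -0.0382204)  len=0.0541
  (v3,v6,v7) [-++] → (0.732597, 0.6412, -0.0382204)–(1.38439, 0.6412, -0.69)  len=0.9218
  (v3,v7,v0) [-+-] → (1.38439, 0.6412, -0.69)–(1.69517, 0.6412, -0.379213)  len=0.4395
  (v0,v7,v4) [-++] → (1.69517, 0.6412, -0.379213)–(2.07439, 0.6412, 0)  len=0.5363
  (v12,v16,v13) [+-+] → (-2.07439, 0.6412, 0)–(-1.69517, 0.6412, 0.379213)  len=0.5363
  (v13,v16,v17) [+--] → (-1.69517, 0.6412, 0.379213)–(-1.38439, 0.6412, 0.69)  len=0.4395
  (v13,v17,v14) [+-+] → (-1.38439, 0.6412, 0.69)–(-0.732597, 0.6412, 0.0382204)  len=0.9218
  (v14,v17,v18) [+--] → (-0.732597, 0.6412, 0.0382204)–(-0.694376, 0.6412, 0)  len=0.0541
  (v14,v18,v15) [+-+] → (-0.694376, 0.6412, 0)–(-1.0736, 0.6412, -0.379213)  len=0.5363
  (v15,v18,v19) [+--] → (-1.0736, 0.6412, -0.379213)–(-1.38439, 0.6412, -0.69)  len=0.4395
  (v15,v19,v12) [+-+] → (-1.38439, 0.6412, -0.69)–(-1.65178, 0.6412, -0.422607)  len=0.3782
  (v12,v19,v16) [+--] → (-1.65178, 0.6412, -0.422607)–(-2.07439, 0.6412, 0)  len=0.5977

Chained into 2 loop(s):
  loop 1: 8 segments, perimeter = 3.9032
  loop 2: 8 segments, perimeter = 3.9032
Total perimeter = 7.806

loops=2 perimeter=7.806


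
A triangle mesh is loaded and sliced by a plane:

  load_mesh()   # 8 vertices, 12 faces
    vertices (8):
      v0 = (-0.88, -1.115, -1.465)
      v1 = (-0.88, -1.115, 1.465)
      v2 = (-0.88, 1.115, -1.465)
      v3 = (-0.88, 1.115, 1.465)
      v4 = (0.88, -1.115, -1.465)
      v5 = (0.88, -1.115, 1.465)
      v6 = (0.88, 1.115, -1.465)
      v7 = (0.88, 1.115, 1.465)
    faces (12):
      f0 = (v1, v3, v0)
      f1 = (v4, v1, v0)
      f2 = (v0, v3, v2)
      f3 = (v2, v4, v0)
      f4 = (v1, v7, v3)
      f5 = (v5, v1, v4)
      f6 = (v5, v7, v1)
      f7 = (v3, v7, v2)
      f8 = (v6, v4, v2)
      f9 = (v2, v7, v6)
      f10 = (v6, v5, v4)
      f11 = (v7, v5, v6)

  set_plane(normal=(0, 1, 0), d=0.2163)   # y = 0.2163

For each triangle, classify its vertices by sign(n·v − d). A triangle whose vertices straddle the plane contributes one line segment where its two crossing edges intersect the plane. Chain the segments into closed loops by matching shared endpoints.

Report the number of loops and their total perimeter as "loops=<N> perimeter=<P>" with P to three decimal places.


loops=1 perimeter=9.380

Straddling triangles (8 of 12):
  (v1,v3,v0) [-+-] → (-0.88, 0.2163, 1.465)–(-0.88, 0.2163, 0.284197)  len=1.1808
  (v0,v3,v2) [-++] → (-0.88, 0.2163, 0.284197)–(-0.88, 0.2163, -1.465)  len=1.7492
  (v2,v4,v0) [+--] → (-0.170712, 0.2163, -1.465)–(-0.88, 0.2163, -1.465)  len=0.7093
  (v1,v7,v3) [-++] → (0.170712, 0.2163, 1.465)–(-0.88, 0.2163, 1.465)  len=1.0507
  (v5,v7,v1) [-+-] → (0.88, 0.2163, 1.465)–(0.170712, 0.2163, 1.465)  len=0.7093
  (v6,v4,v2) [+-+] → (0.88, 0.2163, -1.465)–(-0.170712, 0.2163, -1.465)  len=1.0507
  (v6,v5,v4) [+--] → (0.88, 0.2163, -0.284197)–(0.88, 0.2163, -1.465)  len=1.1808
  (v7,v5,v6) [+-+] → (0.88, 0.2163, 1.465)–(0.88, 0.2163, -0.284197)  len=1.7492

Chained into 1 loop(s):
  loop 1: 8 segments, perimeter = 9.3800
Total perimeter = 9.380


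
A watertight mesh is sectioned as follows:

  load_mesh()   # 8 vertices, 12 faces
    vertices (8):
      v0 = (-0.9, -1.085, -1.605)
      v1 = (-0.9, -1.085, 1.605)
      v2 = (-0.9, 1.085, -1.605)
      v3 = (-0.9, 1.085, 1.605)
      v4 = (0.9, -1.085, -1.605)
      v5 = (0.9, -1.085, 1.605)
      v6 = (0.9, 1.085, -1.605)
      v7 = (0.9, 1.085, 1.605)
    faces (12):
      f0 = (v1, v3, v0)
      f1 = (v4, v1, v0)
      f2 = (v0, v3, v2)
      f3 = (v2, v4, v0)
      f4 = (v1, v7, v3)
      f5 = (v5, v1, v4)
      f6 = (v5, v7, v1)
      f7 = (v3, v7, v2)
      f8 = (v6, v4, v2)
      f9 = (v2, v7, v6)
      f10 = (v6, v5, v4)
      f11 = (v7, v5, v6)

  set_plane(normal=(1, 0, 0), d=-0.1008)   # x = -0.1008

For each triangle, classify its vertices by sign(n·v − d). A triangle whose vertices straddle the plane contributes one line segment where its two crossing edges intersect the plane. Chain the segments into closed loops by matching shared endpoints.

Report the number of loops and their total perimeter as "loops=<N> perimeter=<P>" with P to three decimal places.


loops=1 perimeter=10.760

Straddling triangles (8 of 12):
  (v4,v1,v0) [+--] → (-0.1008, -1.085, 0.17976)–(-0.1008, -1.085, -1.605)  len=1.7848
  (v2,v4,v0) [-+-] → (-0.1008, 0.12152, -1.605)–(-0.1008, -1.085, -1.605)  len=1.2065
  (v1,v7,v3) [-+-] → (-0.1008, -0.12152, 1.605)–(-0.1008, 1.085, 1.605)  len=1.2065
  (v5,v1,v4) [+-+] → (-0.1008, -1.085, 1.605)–(-0.1008, -1.085, 0.17976)  len=1.4252
  (v5,v7,v1) [++-] → (-0.1008, -0.12152, 1.605)–(-0.1008, -1.085, 1.605)  len=0.9635
  (v3,v7,v2) [-+-] → (-0.1008, 1.085, 1.605)–(-0.1008, 1.085, -0.17976)  len=1.7848
  (v6,v4,v2) [++-] → (-0.1008, 0.12152, -1.605)–(-0.1008, 1.085, -1.605)  len=0.9635
  (v2,v7,v6) [-++] → (-0.1008, 1.085, -0.17976)–(-0.1008, 1.085, -1.605)  len=1.4252

Chained into 1 loop(s):
  loop 1: 8 segments, perimeter = 10.7600
Total perimeter = 10.760


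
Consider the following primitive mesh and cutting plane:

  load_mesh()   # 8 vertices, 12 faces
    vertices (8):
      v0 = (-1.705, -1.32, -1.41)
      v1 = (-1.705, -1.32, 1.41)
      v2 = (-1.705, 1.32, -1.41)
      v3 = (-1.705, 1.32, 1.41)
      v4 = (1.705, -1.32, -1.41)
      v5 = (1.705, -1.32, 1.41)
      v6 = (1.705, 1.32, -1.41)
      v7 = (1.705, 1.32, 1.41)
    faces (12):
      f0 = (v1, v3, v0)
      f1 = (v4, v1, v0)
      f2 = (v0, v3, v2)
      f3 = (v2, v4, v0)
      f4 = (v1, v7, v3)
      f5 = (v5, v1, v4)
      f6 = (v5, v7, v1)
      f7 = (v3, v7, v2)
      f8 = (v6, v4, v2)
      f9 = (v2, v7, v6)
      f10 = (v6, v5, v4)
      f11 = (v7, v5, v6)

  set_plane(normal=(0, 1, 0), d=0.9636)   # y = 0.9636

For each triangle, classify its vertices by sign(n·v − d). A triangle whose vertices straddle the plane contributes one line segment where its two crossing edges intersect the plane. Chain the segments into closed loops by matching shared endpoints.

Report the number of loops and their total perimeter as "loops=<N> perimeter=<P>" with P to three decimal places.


loops=1 perimeter=12.460

Straddling triangles (8 of 12):
  (v1,v3,v0) [-+-] → (-1.705, 0.9636, 1.41)–(-1.705, 0.9636, 1.0293)  len=0.3807
  (v0,v3,v2) [-++] → (-1.705, 0.9636, 1.0293)–(-1.705, 0.9636, -1.41)  len=2.4393
  (v2,v4,v0) [+--] → (-1.24465, 0.9636, -1.41)–(-1.705, 0.9636, -1.41)  len=0.4604
  (v1,v7,v3) [-++] → (1.24465, 0.9636, 1.41)–(-1.705, 0.9636, 1.41)  len=2.9497
  (v5,v7,v1) [-+-] → (1.705, 0.9636, 1.41)–(1.24465, 0.9636, 1.41)  len=0.4604
  (v6,v4,v2) [+-+] → (1.705, 0.9636, -1.41)–(-1.24465, 0.9636, -1.41)  len=2.9497
  (v6,v5,v4) [+--] → (1.705, 0.9636, -1.0293)–(1.705, 0.9636, -1.41)  len=0.3807
  (v7,v5,v6) [+-+] → (1.705, 0.9636, 1.41)–(1.705, 0.9636, -1.0293)  len=2.4393

Chained into 1 loop(s):
  loop 1: 8 segments, perimeter = 12.4600
Total perimeter = 12.460
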